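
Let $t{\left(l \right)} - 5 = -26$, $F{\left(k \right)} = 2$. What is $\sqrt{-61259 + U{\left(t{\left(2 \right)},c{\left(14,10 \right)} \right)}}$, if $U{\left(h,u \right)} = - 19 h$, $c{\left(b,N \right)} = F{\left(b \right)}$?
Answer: $2 i \sqrt{15215} \approx 246.7 i$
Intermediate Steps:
$c{\left(b,N \right)} = 2$
$t{\left(l \right)} = -21$ ($t{\left(l \right)} = 5 - 26 = -21$)
$\sqrt{-61259 + U{\left(t{\left(2 \right)},c{\left(14,10 \right)} \right)}} = \sqrt{-61259 - -399} = \sqrt{-61259 + 399} = \sqrt{-60860} = 2 i \sqrt{15215}$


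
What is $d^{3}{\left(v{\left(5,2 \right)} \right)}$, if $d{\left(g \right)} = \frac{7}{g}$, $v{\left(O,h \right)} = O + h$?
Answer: $1$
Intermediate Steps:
$d^{3}{\left(v{\left(5,2 \right)} \right)} = \left(\frac{7}{5 + 2}\right)^{3} = \left(\frac{7}{7}\right)^{3} = \left(7 \cdot \frac{1}{7}\right)^{3} = 1^{3} = 1$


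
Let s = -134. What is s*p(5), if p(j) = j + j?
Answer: -1340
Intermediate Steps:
p(j) = 2*j
s*p(5) = -268*5 = -134*10 = -1340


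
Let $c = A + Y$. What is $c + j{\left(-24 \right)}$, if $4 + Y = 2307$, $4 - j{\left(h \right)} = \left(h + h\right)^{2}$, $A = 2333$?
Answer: $2336$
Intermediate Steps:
$j{\left(h \right)} = 4 - 4 h^{2}$ ($j{\left(h \right)} = 4 - \left(h + h\right)^{2} = 4 - \left(2 h\right)^{2} = 4 - 4 h^{2}$)
$Y = 2303$ ($Y = -4 + 2307 = 2303$)
$c = 4636$ ($c = 2333 + 2303 = 4636$)
$c + j{\left(-24 \right)} = 4636 + \left(4 - 4 \left(-24\right)^{2}\right) = 4636 + \left(4 - 2304\right) = 4636 - 2300 = 2336$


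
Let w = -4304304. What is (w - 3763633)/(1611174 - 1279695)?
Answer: -8067937/331479 ≈ -24.339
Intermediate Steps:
(w - 3763633)/(1611174 - 1279695) = (-4304304 - 3763633)/(1611174 - 1279695) = -8067937/331479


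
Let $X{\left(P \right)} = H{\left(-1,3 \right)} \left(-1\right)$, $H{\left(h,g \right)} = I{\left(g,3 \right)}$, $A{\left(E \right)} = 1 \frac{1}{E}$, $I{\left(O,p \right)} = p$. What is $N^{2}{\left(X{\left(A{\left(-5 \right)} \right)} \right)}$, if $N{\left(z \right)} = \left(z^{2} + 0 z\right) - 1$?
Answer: $64$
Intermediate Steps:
$A{\left(E \right)} = \frac{1}{E}$
$H{\left(h,g \right)} = 3$
$X{\left(P \right)} = -3$ ($X{\left(P \right)} = 3 \left(-1\right) = -3$)
$N{\left(z \right)} = -1 + z^{2}$ ($N{\left(z \right)} = \left(z^{2} + 0\right) - 1 = z^{2} - 1 = -1 + z^{2}$)
$N^{2}{\left(X{\left(A{\left(-5 \right)} \right)} \right)} = \left(-1 + \left(-3\right)^{2}\right)^{2} = \left(-1 + 9\right)^{2} = 8^{2} = 64$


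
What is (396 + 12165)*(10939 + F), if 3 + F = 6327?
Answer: 216840543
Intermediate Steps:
F = 6324 (F = -3 + 6327 = 6324)
(396 + 12165)*(10939 + F) = (396 + 12165)*(10939 + 6324) = 12561*17263 = 216840543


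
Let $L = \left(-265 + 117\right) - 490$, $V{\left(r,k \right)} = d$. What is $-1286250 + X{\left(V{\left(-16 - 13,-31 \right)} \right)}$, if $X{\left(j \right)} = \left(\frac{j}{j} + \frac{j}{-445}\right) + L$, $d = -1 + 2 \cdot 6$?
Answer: $- \frac{572664726}{445} \approx -1.2869 \cdot 10^{6}$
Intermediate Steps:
$d = 11$ ($d = -1 + 12 = 11$)
$V{\left(r,k \right)} = 11$
$L = -638$ ($L = -148 - 490 = -638$)
$X{\left(j \right)} = -637 - \frac{j}{445}$ ($X{\left(j \right)} = \left(\frac{j}{j} + \frac{j}{-445}\right) - 638 = \left(1 + j \left(- \frac{1}{445}\right)\right) - 638 = \left(1 - \frac{j}{445}\right) - 638 = -637 - \frac{j}{445}$)
$-1286250 + X{\left(V{\left(-16 - 13,-31 \right)} \right)} = -1286250 - \frac{283476}{445} = - \frac{572664726}{445}$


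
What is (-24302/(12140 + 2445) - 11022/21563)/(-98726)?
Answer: 342389948/15524483571865 ≈ 2.2055e-5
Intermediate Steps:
(-24302/(12140 + 2445) - 11022/21563)/(-98726) = (-24302/14585 - 11022*1/21563)*(-1/98726) = (-24302*1/14585 - 11022/21563)*(-1/98726) = (-24302/14585 - 11022/21563)*(-1/98726) = -684779896/314496355*(-1/98726) = 342389948/15524483571865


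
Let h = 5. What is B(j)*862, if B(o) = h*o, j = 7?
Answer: 30170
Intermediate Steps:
B(o) = 5*o
B(j)*862 = (5*7)*862 = 35*862 = 30170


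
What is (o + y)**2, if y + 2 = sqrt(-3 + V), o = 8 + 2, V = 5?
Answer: (8 + sqrt(2))**2 ≈ 88.627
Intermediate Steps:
o = 10
y = -2 + sqrt(2) (y = -2 + sqrt(-3 + 5) = -2 + sqrt(2) ≈ -0.58579)
(o + y)**2 = (10 + (-2 + sqrt(2)))**2 = (8 + sqrt(2))**2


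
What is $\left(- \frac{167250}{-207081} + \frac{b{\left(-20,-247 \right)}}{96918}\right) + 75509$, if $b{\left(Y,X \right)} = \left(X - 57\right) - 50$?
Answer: $\frac{84192912785836}{1114993131} \approx 75510.0$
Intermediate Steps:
$b{\left(Y,X \right)} = -107 + X$ ($b{\left(Y,X \right)} = \left(X - 57\right) - 50 = \left(-57 + X\right) - 50 = -107 + X$)
$\left(- \frac{167250}{-207081} + \frac{b{\left(-20,-247 \right)}}{96918}\right) + 75509 = \left(- \frac{167250}{-207081} + \frac{-107 - 247}{96918}\right) + 75509 = \left(\left(-167250\right) \left(- \frac{1}{207081}\right) - \frac{59}{16153}\right) + 75509 = \left(\frac{55750}{69027} - \frac{59}{16153}\right) + 75509 = \frac{896457157}{1114993131} + 75509 = \frac{84192912785836}{1114993131}$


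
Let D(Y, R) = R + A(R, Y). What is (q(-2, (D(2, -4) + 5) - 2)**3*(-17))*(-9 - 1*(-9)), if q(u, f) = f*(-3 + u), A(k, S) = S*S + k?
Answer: 0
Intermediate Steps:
A(k, S) = k + S**2 (A(k, S) = S**2 + k = k + S**2)
D(Y, R) = Y**2 + 2*R (D(Y, R) = R + (R + Y**2) = Y**2 + 2*R)
(q(-2, (D(2, -4) + 5) - 2)**3*(-17))*(-9 - 1*(-9)) = (((((2**2 + 2*(-4)) + 5) - 2)*(-3 - 2))**3*(-17))*(-9 - 1*(-9)) = (((((4 - 8) + 5) - 2)*(-5))**3*(-17))*(-9 + 9) = ((((-4 + 5) - 2)*(-5))**3*(-17))*0 = (((1 - 2)*(-5))**3*(-17))*0 = ((-1*(-5))**3*(-17))*0 = (5**3*(-17))*0 = (125*(-17))*0 = -2125*0 = 0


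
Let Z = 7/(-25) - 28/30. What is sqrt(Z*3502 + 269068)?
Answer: sqrt(59584254)/15 ≈ 514.61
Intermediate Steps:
Z = -91/75 (Z = 7*(-1/25) - 28*1/30 = -7/25 - 14/15 = -91/75 ≈ -1.2133)
sqrt(Z*3502 + 269068) = sqrt(-91/75*3502 + 269068) = sqrt(-318682/75 + 269068) = sqrt(19861418/75) = sqrt(59584254)/15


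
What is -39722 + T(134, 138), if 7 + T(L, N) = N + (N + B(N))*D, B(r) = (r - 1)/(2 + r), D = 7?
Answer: -772363/20 ≈ -38618.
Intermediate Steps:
B(r) = (-1 + r)/(2 + r)
T(L, N) = -7 + 8*N + 7*(-1 + N)/(2 + N) (T(L, N) = -7 + (N + (N + (-1 + N)/(2 + N))*7) = -7 + (N + (7*N + 7*(-1 + N)/(2 + N))) = -7 + (8*N + 7*(-1 + N)/(2 + N)) = -7 + 8*N + 7*(-1 + N)/(2 + N))
-39722 + T(134, 138) = -39722 + (-21 + 8*138² + 16*138)/(2 + 138) = -39722 + (-21 + 8*19044 + 2208)/140 = -39722 + (-21 + 152352 + 2208)/140 = -39722 + (1/140)*154539 = -39722 + 22077/20 = -772363/20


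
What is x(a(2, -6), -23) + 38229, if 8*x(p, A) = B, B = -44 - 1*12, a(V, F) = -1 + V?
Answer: 38222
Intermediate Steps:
B = -56 (B = -44 - 12 = -56)
x(p, A) = -7 (x(p, A) = (1/8)*(-56) = -7)
x(a(2, -6), -23) + 38229 = -7 + 38229 = 38222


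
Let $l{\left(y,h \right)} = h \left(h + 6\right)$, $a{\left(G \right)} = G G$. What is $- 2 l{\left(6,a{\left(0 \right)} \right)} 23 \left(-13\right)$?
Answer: $0$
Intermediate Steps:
$a{\left(G \right)} = G^{2}$
$l{\left(y,h \right)} = h \left(6 + h\right)$
$- 2 l{\left(6,a{\left(0 \right)} \right)} 23 \left(-13\right) = - 2 \cdot 0^{2} \left(6 + 0^{2}\right) 23 \left(-13\right) = - 2 \cdot 0 \left(6 + 0\right) 23 \left(-13\right) = - 2 \cdot 0 \cdot 6 \cdot 23 \left(-13\right) = - 2 \cdot 0 \cdot 23 \left(-13\right) = - 2 \cdot 0 \left(-13\right) = \left(-2\right) 0 = 0$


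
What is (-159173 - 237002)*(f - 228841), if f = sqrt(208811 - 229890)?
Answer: 90661083175 - 396175*I*sqrt(21079) ≈ 9.0661e+10 - 5.7519e+7*I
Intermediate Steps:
f = I*sqrt(21079) (f = sqrt(-21079) = I*sqrt(21079) ≈ 145.19*I)
(-159173 - 237002)*(f - 228841) = (-159173 - 237002)*(I*sqrt(21079) - 228841) = -396175*(-228841 + I*sqrt(21079)) = 90661083175 - 396175*I*sqrt(21079)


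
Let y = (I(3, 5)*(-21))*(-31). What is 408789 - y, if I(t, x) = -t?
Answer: 410742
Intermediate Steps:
y = -1953 (y = (-1*3*(-21))*(-31) = -3*(-21)*(-31) = 63*(-31) = -1953)
408789 - y = 408789 - 1*(-1953) = 408789 + 1953 = 410742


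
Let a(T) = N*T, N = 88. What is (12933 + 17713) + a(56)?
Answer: 35574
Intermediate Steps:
a(T) = 88*T
(12933 + 17713) + a(56) = (12933 + 17713) + 88*56 = 30646 + 4928 = 35574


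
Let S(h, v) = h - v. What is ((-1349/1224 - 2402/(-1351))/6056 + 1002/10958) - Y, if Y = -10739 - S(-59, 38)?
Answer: 583916738006394907/54868606906176 ≈ 10642.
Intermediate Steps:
Y = -10642 (Y = -10739 - (-59 - 1*38) = -10739 - (-59 - 38) = -10739 - 1*(-97) = -10739 + 97 = -10642)
((-1349/1224 - 2402/(-1351))/6056 + 1002/10958) - Y = ((-1349/1224 - 2402/(-1351))/6056 + 1002/10958) - 1*(-10642) = ((-1349*1/1224 - 2402*(-1/1351))*(1/6056) + 1002*(1/10958)) + 10642 = ((-1349/1224 + 2402/1351)*(1/6056) + 501/5479) + 10642 = ((1117549/1653624)*(1/6056) + 501/5479) + 10642 = (1117549/10014346944 + 501/5479) + 10642 = 5023310869915/54868606906176 + 10642 = 583916738006394907/54868606906176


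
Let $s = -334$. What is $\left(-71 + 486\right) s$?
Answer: $-138610$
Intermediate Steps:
$\left(-71 + 486\right) s = \left(-71 + 486\right) \left(-334\right) = 415 \left(-334\right) = -138610$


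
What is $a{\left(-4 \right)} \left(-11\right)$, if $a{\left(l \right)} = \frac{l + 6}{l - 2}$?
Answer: $\frac{11}{3} \approx 3.6667$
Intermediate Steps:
$a{\left(l \right)} = \frac{6 + l}{-2 + l}$
$a{\left(-4 \right)} \left(-11\right) = \frac{6 - 4}{-2 - 4} \left(-11\right) = \frac{1}{-6} \cdot 2 \left(-11\right) = \left(- \frac{1}{6}\right) 2 \left(-11\right) = \left(- \frac{1}{3}\right) \left(-11\right) = \frac{11}{3}$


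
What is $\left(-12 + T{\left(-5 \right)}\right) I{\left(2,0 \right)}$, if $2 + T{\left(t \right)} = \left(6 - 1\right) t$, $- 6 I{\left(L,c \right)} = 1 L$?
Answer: $13$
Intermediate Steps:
$I{\left(L,c \right)} = - \frac{L}{6}$ ($I{\left(L,c \right)} = - \frac{1 L}{6} = - \frac{L}{6}$)
$T{\left(t \right)} = -2 + 5 t$ ($T{\left(t \right)} = -2 + \left(6 - 1\right) t = -2 + 5 t$)
$\left(-12 + T{\left(-5 \right)}\right) I{\left(2,0 \right)} = \left(-12 + \left(-2 + 5 \left(-5\right)\right)\right) \left(\left(- \frac{1}{6}\right) 2\right) = \left(-12 - 27\right) \left(- \frac{1}{3}\right) = \left(-39\right) \left(- \frac{1}{3}\right) = 13$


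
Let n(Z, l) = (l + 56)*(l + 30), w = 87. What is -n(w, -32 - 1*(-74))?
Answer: -7056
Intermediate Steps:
n(Z, l) = (30 + l)*(56 + l) (n(Z, l) = (56 + l)*(30 + l) = (30 + l)*(56 + l))
-n(w, -32 - 1*(-74)) = -(1680 + (-32 - 1*(-74))² + 86*(-32 - 1*(-74))) = -(1680 + (-32 + 74)² + 86*(-32 + 74)) = -(1680 + 42² + 86*42) = -(1680 + 1764 + 3612) = -1*7056 = -7056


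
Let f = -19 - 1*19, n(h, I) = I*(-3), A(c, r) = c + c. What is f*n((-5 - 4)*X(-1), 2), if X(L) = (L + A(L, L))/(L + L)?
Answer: 228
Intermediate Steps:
A(c, r) = 2*c
X(L) = 3/2 (X(L) = (L + 2*L)/(L + L) = (3*L)/((2*L)) = (3*L)*(1/(2*L)) = 3/2)
n(h, I) = -3*I
f = -38 (f = -19 - 19 = -38)
f*n((-5 - 4)*X(-1), 2) = -(-114)*2 = -38*(-6) = 228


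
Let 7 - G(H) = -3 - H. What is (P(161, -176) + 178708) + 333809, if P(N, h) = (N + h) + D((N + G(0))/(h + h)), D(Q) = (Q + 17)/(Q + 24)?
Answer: 4241984867/8277 ≈ 5.1250e+5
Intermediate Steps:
G(H) = 10 + H (G(H) = 7 - (-3 - H) = 7 + (3 + H) = 10 + H)
D(Q) = (17 + Q)/(24 + Q)
P(N, h) = N + h + (17 + (10 + N)/(2*h))/(24 + (10 + N)/(2*h)) (P(N, h) = (N + h) + (17 + (N + (10 + 0))/(h + h))/(24 + (N + (10 + 0))/(h + h)) = (N + h) + (17 + (N + 10)/((2*h)))/(24 + (N + 10)/((2*h))) = (N + h) + (17 + (10 + N)*(1/(2*h)))/(24 + (10 + N)*(1/(2*h))) = (N + h) + (17 + (10 + N)/(2*h))/(24 + (10 + N)/(2*h)) = N + h + (17 + (10 + N)/(2*h))/(24 + (10 + N)/(2*h)))
(P(161, -176) + 178708) + 333809 = ((10 + 161 + 34*(-176) + (161 - 176)*(10 + 161 + 48*(-176)))/(10 + 161 + 48*(-176)) + 178708) + 333809 = ((10 + 161 - 5984 - 15*(10 + 161 - 8448))/(10 + 161 - 8448) + 178708) + 333809 = ((10 + 161 - 5984 - 15*(-8277))/(-8277) + 178708) + 333809 = (-(10 + 161 - 5984 + 124155)/8277 + 178708) + 333809 = (-1/8277*118342 + 178708) + 333809 = (-118342/8277 + 178708) + 333809 = 1479047774/8277 + 333809 = 4241984867/8277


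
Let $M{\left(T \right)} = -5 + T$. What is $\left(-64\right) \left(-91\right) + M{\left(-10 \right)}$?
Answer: $5809$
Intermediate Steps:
$\left(-64\right) \left(-91\right) + M{\left(-10 \right)} = \left(-64\right) \left(-91\right) - 15 = 5824 - 15 = 5809$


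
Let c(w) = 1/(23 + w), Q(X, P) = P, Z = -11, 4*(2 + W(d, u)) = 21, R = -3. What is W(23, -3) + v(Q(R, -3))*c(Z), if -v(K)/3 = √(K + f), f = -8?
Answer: 13/4 - I*√11/4 ≈ 3.25 - 0.82916*I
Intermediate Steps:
W(d, u) = 13/4 (W(d, u) = -2 + (¼)*21 = -2 + 21/4 = 13/4)
v(K) = -3*√(-8 + K) (v(K) = -3*√(K - 8) = -3*√(-8 + K))
W(23, -3) + v(Q(R, -3))*c(Z) = 13/4 + (-3*√(-8 - 3))/(23 - 11) = 13/4 - 3*I*√11/12 = 13/4 - 3*I*√11*(1/12) = 13/4 - I*√11/4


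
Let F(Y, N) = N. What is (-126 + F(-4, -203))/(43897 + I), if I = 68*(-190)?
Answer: -329/30977 ≈ -0.010621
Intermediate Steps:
I = -12920
(-126 + F(-4, -203))/(43897 + I) = (-126 - 203)/(43897 - 12920) = -329/30977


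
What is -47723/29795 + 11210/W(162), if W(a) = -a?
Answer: -170866538/2413395 ≈ -70.799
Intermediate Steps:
-47723/29795 + 11210/W(162) = -47723/29795 + 11210/((-1*162)) = -47723*1/29795 + 11210/(-162) = -47723/29795 + 11210*(-1/162) = -47723/29795 - 5605/81 = -170866538/2413395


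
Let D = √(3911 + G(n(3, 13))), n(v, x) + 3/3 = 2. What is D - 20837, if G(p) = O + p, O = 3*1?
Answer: -20837 + 3*√435 ≈ -20774.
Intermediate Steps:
n(v, x) = 1 (n(v, x) = -1 + 2 = 1)
O = 3
G(p) = 3 + p
D = 3*√435 (D = √(3911 + (3 + 1)) = √(3911 + 4) = √3915 = 3*√435 ≈ 62.570)
D - 20837 = 3*√435 - 20837 = -20837 + 3*√435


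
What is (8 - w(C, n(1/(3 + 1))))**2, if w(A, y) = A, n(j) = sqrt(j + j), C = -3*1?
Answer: 121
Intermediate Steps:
C = -3
n(j) = sqrt(2)*sqrt(j) (n(j) = sqrt(2*j) = sqrt(2)*sqrt(j))
(8 - w(C, n(1/(3 + 1))))**2 = (8 - 1*(-3))**2 = (8 + 3)**2 = 11**2 = 121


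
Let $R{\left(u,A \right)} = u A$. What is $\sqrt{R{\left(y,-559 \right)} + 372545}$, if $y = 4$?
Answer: $\sqrt{370309} \approx 608.53$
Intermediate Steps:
$R{\left(u,A \right)} = A u$
$\sqrt{R{\left(y,-559 \right)} + 372545} = \sqrt{\left(-559\right) 4 + 372545} = \sqrt{-2236 + 372545} = \sqrt{370309}$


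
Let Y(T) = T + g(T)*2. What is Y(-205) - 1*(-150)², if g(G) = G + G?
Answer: -23525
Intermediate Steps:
g(G) = 2*G
Y(T) = 5*T (Y(T) = T + (2*T)*2 = T + 4*T = 5*T)
Y(-205) - 1*(-150)² = 5*(-205) - 1*(-150)² = -1025 - 1*22500 = -1025 - 22500 = -23525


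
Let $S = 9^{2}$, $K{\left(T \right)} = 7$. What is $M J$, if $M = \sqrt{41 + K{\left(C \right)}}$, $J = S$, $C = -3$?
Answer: $324 \sqrt{3} \approx 561.18$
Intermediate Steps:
$S = 81$
$J = 81$
$M = 4 \sqrt{3}$ ($M = \sqrt{41 + 7} = \sqrt{48} = 4 \sqrt{3} \approx 6.9282$)
$M J = 4 \sqrt{3} \cdot 81 = 324 \sqrt{3}$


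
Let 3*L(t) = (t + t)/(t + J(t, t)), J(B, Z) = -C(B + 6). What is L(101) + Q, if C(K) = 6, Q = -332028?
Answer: -94627778/285 ≈ -3.3203e+5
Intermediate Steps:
J(B, Z) = -6 (J(B, Z) = -1*6 = -6)
L(t) = 2*t/(3*(-6 + t)) (L(t) = ((t + t)/(t - 6))/3 = ((2*t)/(-6 + t))/3 = (2*t/(-6 + t))/3 = 2*t/(3*(-6 + t)))
L(101) + Q = (⅔)*101/(-6 + 101) - 332028 = (⅔)*101/95 - 332028 = (⅔)*101*(1/95) - 332028 = 202/285 - 332028 = -94627778/285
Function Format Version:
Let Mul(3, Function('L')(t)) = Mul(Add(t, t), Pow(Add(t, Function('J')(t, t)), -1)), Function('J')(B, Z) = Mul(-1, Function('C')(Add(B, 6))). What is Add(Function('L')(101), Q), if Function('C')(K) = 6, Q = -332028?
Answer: Rational(-94627778, 285) ≈ -3.3203e+5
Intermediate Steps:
Function('J')(B, Z) = -6 (Function('J')(B, Z) = Mul(-1, 6) = -6)
Function('L')(t) = Mul(Rational(2, 3), t, Pow(Add(-6, t), -1)) (Function('L')(t) = Mul(Rational(1, 3), Mul(Add(t, t), Pow(Add(t, -6), -1))) = Mul(Rational(1, 3), Mul(Mul(2, t), Pow(Add(-6, t), -1))) = Mul(Rational(1, 3), Mul(2, t, Pow(Add(-6, t), -1))) = Mul(Rational(2, 3), t, Pow(Add(-6, t), -1)))
Add(Function('L')(101), Q) = Add(Mul(Rational(2, 3), 101, Pow(Add(-6, 101), -1)), -332028) = Add(Mul(Rational(2, 3), 101, Pow(95, -1)), -332028) = Add(Mul(Rational(2, 3), 101, Rational(1, 95)), -332028) = Add(Rational(202, 285), -332028) = Rational(-94627778, 285)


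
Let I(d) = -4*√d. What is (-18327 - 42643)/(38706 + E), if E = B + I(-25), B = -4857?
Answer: -2063773530/1145755201 - 1219400*I/1145755201 ≈ -1.8012 - 0.0010643*I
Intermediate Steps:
E = -4857 - 20*I ≈ -4857.0 - 20.0*I
(-18327 - 42643)/(38706 + E) = (-18327 - 42643)/(38706 + (-4857 - 20*I)) = -60970*(33849 + 20*I)/1145755201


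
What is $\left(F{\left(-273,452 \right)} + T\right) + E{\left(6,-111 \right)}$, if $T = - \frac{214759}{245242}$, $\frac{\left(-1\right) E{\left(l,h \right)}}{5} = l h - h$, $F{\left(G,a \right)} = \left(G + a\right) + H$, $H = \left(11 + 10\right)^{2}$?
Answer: $\frac{832381831}{245242} \approx 3394.1$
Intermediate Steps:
$H = 441$ ($H = 21^{2} = 441$)
$F{\left(G,a \right)} = 441 + G + a$ ($F{\left(G,a \right)} = \left(G + a\right) + 441 = 441 + G + a$)
$E{\left(l,h \right)} = 5 h - 5 h l$ ($E{\left(l,h \right)} = - 5 \left(l h - h\right) = - 5 \left(h l - h\right) = - 5 \left(- h + h l\right) = 5 h - 5 h l$)
$T = - \frac{214759}{245242}$ ($T = \left(-214759\right) \frac{1}{245242} = - \frac{214759}{245242} \approx -0.8757$)
$\left(F{\left(-273,452 \right)} + T\right) + E{\left(6,-111 \right)} = \left(\left(441 - 273 + 452\right) - \frac{214759}{245242}\right) + 5 \left(-111\right) \left(1 - 6\right) = \left(620 - \frac{214759}{245242}\right) + 5 \left(-111\right) \left(1 - 6\right) = \frac{151835281}{245242} + 5 \left(-111\right) \left(-5\right) = \frac{151835281}{245242} + 2775 = \frac{832381831}{245242}$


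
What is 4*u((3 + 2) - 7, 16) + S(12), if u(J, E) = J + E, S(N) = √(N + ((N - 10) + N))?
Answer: 56 + √26 ≈ 61.099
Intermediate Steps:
S(N) = √(-10 + 3*N) (S(N) = √(N + ((-10 + N) + N)) = √(N + (-10 + 2*N)) = √(-10 + 3*N))
u(J, E) = E + J
4*u((3 + 2) - 7, 16) + S(12) = 4*(16 + ((3 + 2) - 7)) + √(-10 + 3*12) = 4*(16 + (5 - 7)) + √(-10 + 36) = 4*(16 - 2) + √26 = 4*14 + √26 = 56 + √26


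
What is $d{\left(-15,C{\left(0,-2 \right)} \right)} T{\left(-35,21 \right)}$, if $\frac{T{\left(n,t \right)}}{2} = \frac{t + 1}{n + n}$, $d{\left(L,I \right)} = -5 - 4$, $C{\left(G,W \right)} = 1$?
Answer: $\frac{198}{35} \approx 5.6571$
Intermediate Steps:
$d{\left(L,I \right)} = -9$ ($d{\left(L,I \right)} = -5 - 4 = -9$)
$T{\left(n,t \right)} = \frac{1 + t}{n}$ ($T{\left(n,t \right)} = 2 \frac{t + 1}{n + n} = 2 \frac{1 + t}{2 n} = \frac{1 + t}{n}$)
$d{\left(-15,C{\left(0,-2 \right)} \right)} T{\left(-35,21 \right)} = - 9 \frac{1 + 21}{-35} = - 9 \left(\left(- \frac{1}{35}\right) 22\right) = \left(-9\right) \left(- \frac{22}{35}\right) = \frac{198}{35}$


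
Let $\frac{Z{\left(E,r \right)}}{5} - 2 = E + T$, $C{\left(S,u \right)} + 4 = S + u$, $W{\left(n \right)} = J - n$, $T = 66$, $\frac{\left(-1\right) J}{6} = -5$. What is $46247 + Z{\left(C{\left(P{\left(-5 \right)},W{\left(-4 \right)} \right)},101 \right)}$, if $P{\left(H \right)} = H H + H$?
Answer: $46837$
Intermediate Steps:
$J = 30$ ($J = \left(-6\right) \left(-5\right) = 30$)
$W{\left(n \right)} = 30 - n$
$P{\left(H \right)} = H + H^{2}$ ($P{\left(H \right)} = H^{2} + H = H + H^{2}$)
$C{\left(S,u \right)} = -4 + S + u$ ($C{\left(S,u \right)} = -4 + \left(S + u\right) = -4 + S + u$)
$Z{\left(E,r \right)} = 340 + 5 E$ ($Z{\left(E,r \right)} = 10 + 5 \left(E + 66\right) = 10 + 5 \left(66 + E\right) = 10 + \left(330 + 5 E\right) = 340 + 5 E$)
$46247 + Z{\left(C{\left(P{\left(-5 \right)},W{\left(-4 \right)} \right)},101 \right)} = 46247 + \left(340 + 5 \left(-4 - 5 \left(1 - 5\right) + \left(30 - -4\right)\right)\right) = 46247 + \left(340 + 5 \left(-4 - -20 + \left(30 + 4\right)\right)\right) = 46247 + \left(340 + 5 \left(-4 + 20 + 34\right)\right) = 46247 + \left(340 + 5 \cdot 50\right) = 46247 + \left(340 + 250\right) = 46247 + 590 = 46837$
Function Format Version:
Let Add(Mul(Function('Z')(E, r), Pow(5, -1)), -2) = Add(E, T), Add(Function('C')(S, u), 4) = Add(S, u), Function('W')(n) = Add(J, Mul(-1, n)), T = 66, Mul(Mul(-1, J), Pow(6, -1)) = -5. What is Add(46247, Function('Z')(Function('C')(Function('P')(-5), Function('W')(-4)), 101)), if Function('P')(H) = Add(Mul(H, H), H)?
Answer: 46837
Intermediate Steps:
J = 30 (J = Mul(-6, -5) = 30)
Function('W')(n) = Add(30, Mul(-1, n))
Function('P')(H) = Add(H, Pow(H, 2)) (Function('P')(H) = Add(Pow(H, 2), H) = Add(H, Pow(H, 2)))
Function('C')(S, u) = Add(-4, S, u) (Function('C')(S, u) = Add(-4, Add(S, u)) = Add(-4, S, u))
Function('Z')(E, r) = Add(340, Mul(5, E)) (Function('Z')(E, r) = Add(10, Mul(5, Add(E, 66))) = Add(10, Mul(5, Add(66, E))) = Add(10, Add(330, Mul(5, E))) = Add(340, Mul(5, E)))
Add(46247, Function('Z')(Function('C')(Function('P')(-5), Function('W')(-4)), 101)) = Add(46247, Add(340, Mul(5, Add(-4, Mul(-5, Add(1, -5)), Add(30, Mul(-1, -4)))))) = Add(46247, Add(340, Mul(5, Add(-4, Mul(-5, -4), Add(30, 4))))) = Add(46247, Add(340, Mul(5, Add(-4, 20, 34)))) = Add(46247, Add(340, Mul(5, 50))) = Add(46247, Add(340, 250)) = Add(46247, 590) = 46837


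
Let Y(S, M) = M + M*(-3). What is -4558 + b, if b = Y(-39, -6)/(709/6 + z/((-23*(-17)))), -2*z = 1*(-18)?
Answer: -1263782182/277273 ≈ -4557.9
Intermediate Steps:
z = 9 (z = -(-18)/2 = -1/2*(-18) = 9)
Y(S, M) = -2*M (Y(S, M) = M - 3*M = -2*M)
b = 28152/277273 (b = (-2*(-6))/(709/6 + 9/((-23*(-17)))) = 12/(709*(1/6) + 9/391) = 12/(709/6 + 9*(1/391)) = 12/(709/6 + 9/391) = 12/(277273/2346) = 12*(2346/277273) = 28152/277273 ≈ 0.10153)
-4558 + b = -4558 + 28152/277273 = -1263782182/277273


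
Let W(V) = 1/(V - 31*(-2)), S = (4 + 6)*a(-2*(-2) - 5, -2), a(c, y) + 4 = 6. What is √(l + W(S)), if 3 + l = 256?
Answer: √1701254/82 ≈ 15.906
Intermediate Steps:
l = 253 (l = -3 + 256 = 253)
a(c, y) = 2 (a(c, y) = -4 + 6 = 2)
S = 20 (S = (4 + 6)*2 = 10*2 = 20)
W(V) = 1/(62 + V) (W(V) = 1/(V + 62) = 1/(62 + V))
√(l + W(S)) = √(253 + 1/(62 + 20)) = √(253 + 1/82) = √(20747/82) = √1701254/82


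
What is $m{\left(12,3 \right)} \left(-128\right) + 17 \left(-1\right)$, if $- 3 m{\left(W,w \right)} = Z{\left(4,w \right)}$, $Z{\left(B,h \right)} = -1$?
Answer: $- \frac{179}{3} \approx -59.667$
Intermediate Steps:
$m{\left(W,w \right)} = \frac{1}{3}$ ($m{\left(W,w \right)} = \left(- \frac{1}{3}\right) \left(-1\right) = \frac{1}{3}$)
$m{\left(12,3 \right)} \left(-128\right) + 17 \left(-1\right) = \frac{1}{3} \left(-128\right) + 17 \left(-1\right) = - \frac{128}{3} - 17 = - \frac{179}{3}$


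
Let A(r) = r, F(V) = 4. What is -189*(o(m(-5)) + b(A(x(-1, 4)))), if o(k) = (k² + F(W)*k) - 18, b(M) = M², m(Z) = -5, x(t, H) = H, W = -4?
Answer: -567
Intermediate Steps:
o(k) = -18 + k² + 4*k (o(k) = (k² + 4*k) - 18 = -18 + k² + 4*k)
-189*(o(m(-5)) + b(A(x(-1, 4)))) = -189*((-18 + (-5)² + 4*(-5)) + 4²) = -189*((-18 + 25 - 20) + 16) = -189*(-13 + 16) = -189*3 = -567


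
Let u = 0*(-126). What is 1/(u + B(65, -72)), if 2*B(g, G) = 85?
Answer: 2/85 ≈ 0.023529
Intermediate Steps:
B(g, G) = 85/2 (B(g, G) = (½)*85 = 85/2)
u = 0
1/(u + B(65, -72)) = 1/(0 + 85/2) = 1/(85/2) = 2/85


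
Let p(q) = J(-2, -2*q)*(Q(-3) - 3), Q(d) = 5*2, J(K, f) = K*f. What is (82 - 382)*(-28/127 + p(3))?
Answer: -3192000/127 ≈ -25134.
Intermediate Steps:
Q(d) = 10
p(q) = 28*q (p(q) = (-(-4)*q)*(10 - 3) = (4*q)*7 = 28*q)
(82 - 382)*(-28/127 + p(3)) = (82 - 382)*(-28/127 + 28*3) = -300*(-28*1/127 + 84) = -300*(-28/127 + 84) = -300*10640/127 = -3192000/127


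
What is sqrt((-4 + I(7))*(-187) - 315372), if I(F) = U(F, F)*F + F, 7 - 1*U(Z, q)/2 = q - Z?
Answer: I*sqrt(334259) ≈ 578.15*I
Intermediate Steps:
U(Z, q) = 14 - 2*q + 2*Z (U(Z, q) = 14 - 2*(q - Z) = 14 + (-2*q + 2*Z) = 14 - 2*q + 2*Z)
I(F) = 15*F (I(F) = (14 - 2*F + 2*F)*F + F = 14*F + F = 15*F)
sqrt((-4 + I(7))*(-187) - 315372) = sqrt((-4 + 15*7)*(-187) - 315372) = sqrt((-4 + 105)*(-187) - 315372) = sqrt(101*(-187) - 315372) = sqrt(-18887 - 315372) = sqrt(-334259) = I*sqrt(334259)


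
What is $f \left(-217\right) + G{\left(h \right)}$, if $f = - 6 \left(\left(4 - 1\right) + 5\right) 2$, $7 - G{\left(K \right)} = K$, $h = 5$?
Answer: $20834$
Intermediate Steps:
$G{\left(K \right)} = 7 - K$
$f = -96$ ($f = - 6 \left(3 + 5\right) 2 = \left(-6\right) 8 \cdot 2 = \left(-48\right) 2 = -96$)
$f \left(-217\right) + G{\left(h \right)} = \left(-96\right) \left(-217\right) + \left(7 - 5\right) = 20832 + \left(7 - 5\right) = 20832 + 2 = 20834$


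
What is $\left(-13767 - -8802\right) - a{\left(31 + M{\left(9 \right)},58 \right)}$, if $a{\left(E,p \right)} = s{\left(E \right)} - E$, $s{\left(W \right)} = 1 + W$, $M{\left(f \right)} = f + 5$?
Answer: $-4966$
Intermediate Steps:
$M{\left(f \right)} = 5 + f$
$a{\left(E,p \right)} = 1$ ($a{\left(E,p \right)} = \left(1 + E\right) - E = 1$)
$\left(-13767 - -8802\right) - a{\left(31 + M{\left(9 \right)},58 \right)} = \left(-13767 - -8802\right) - 1 = \left(-13767 + 8802\right) - 1 = -4965 - 1 = -4966$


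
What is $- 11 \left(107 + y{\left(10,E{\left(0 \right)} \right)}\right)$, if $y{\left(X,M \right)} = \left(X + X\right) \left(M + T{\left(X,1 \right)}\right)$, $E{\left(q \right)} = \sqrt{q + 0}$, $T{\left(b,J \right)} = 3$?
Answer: $-1837$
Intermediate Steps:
$E{\left(q \right)} = \sqrt{q}$
$y{\left(X,M \right)} = 2 X \left(3 + M\right)$ ($y{\left(X,M \right)} = \left(X + X\right) \left(M + 3\right) = 2 X \left(3 + M\right)$)
$- 11 \left(107 + y{\left(10,E{\left(0 \right)} \right)}\right) = - 11 \left(107 + 2 \cdot 10 \left(3 + \sqrt{0}\right)\right) = - 11 \left(107 + 2 \cdot 10 \left(3 + 0\right)\right) = - 11 \left(107 + 2 \cdot 10 \cdot 3\right) = - 11 \left(107 + 60\right) = \left(-11\right) 167 = -1837$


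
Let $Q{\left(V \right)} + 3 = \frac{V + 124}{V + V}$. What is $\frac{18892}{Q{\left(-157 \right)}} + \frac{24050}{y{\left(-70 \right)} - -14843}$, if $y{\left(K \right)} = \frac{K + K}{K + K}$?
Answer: $- \frac{14672342137}{2248866} \approx -6524.3$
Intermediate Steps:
$y{\left(K \right)} = 1$ ($y{\left(K \right)} = \frac{2 K}{2 K} = 2 K \frac{1}{2 K} = 1$)
$Q{\left(V \right)} = -3 + \frac{124 + V}{2 V}$ ($Q{\left(V \right)} = -3 + \frac{V + 124}{V + V} = -3 + \frac{124 + V}{2 V}$)
$\frac{18892}{Q{\left(-157 \right)}} + \frac{24050}{y{\left(-70 \right)} - -14843} = \frac{18892}{- \frac{5}{2} + \frac{62}{-157}} + \frac{24050}{1 - -14843} = \frac{18892}{- \frac{5}{2} + 62 \left(- \frac{1}{157}\right)} + \frac{24050}{1 + 14843} = \frac{18892}{- \frac{5}{2} - \frac{62}{157}} + \frac{24050}{14844} = \frac{18892}{- \frac{909}{314}} + 24050 \cdot \frac{1}{14844} = 18892 \left(- \frac{314}{909}\right) + \frac{12025}{7422} = - \frac{5932088}{909} + \frac{12025}{7422} = - \frac{14672342137}{2248866}$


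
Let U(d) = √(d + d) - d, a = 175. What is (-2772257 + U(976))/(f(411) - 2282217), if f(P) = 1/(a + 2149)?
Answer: 6444993492/5303872307 - 9296*√122/5303872307 ≈ 1.2151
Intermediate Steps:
f(P) = 1/2324 (f(P) = 1/(175 + 2149) = 1/2324)
U(d) = -d + √2*√d (U(d) = √(2*d) - d = √2*√d - d = -d + √2*√d)
(-2772257 + U(976))/(f(411) - 2282217) = (-2772257 + (-1*976 + √2*√976))/(1/2324 - 2282217) = (-2772257 + (-976 + √2*(4*√61)))/(-5303872307/2324) = (-2772257 + (-976 + 4*√122))*(-2324/5303872307) = (-2773233 + 4*√122)*(-2324/5303872307) = 6444993492/5303872307 - 9296*√122/5303872307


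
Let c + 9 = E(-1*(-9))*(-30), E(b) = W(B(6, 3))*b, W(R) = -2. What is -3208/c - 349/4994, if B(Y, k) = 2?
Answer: -16206071/2651814 ≈ -6.1113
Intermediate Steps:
E(b) = -2*b
c = 531 (c = -9 - (-2)*(-9)*(-30) = -9 - 2*9*(-30) = -9 - 18*(-30) = -9 + 540 = 531)
-3208/c - 349/4994 = -3208/531 - 349/4994 = -16206071/2651814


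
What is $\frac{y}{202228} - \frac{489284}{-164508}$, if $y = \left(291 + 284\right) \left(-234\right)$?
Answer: $\frac{738580513}{319885806} \approx 2.3089$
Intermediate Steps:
$y = -134550$ ($y = 575 \left(-234\right) = -134550$)
$\frac{y}{202228} - \frac{489284}{-164508} = - \frac{134550}{202228} - \frac{489284}{-164508} = \left(-134550\right) \frac{1}{202228} - - \frac{122321}{41127} = - \frac{5175}{7778} + \frac{122321}{41127} = \frac{738580513}{319885806}$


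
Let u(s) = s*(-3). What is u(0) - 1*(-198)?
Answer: 198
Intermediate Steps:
u(s) = -3*s
u(0) - 1*(-198) = -3*0 - 1*(-198) = 0 + 198 = 198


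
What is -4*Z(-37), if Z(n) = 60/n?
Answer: 240/37 ≈ 6.4865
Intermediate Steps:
-4*Z(-37) = -240/(-37) = -240*(-1)/37 = -4*(-60/37) = 240/37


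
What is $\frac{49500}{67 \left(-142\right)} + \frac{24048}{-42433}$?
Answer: $- \frac{1164613086}{201853781} \approx -5.7696$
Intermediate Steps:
$\frac{49500}{67 \left(-142\right)} + \frac{24048}{-42433} = \frac{49500}{-9514} + 24048 \left(- \frac{1}{42433}\right) = 49500 \left(- \frac{1}{9514}\right) - \frac{24048}{42433} = - \frac{24750}{4757} - \frac{24048}{42433} = - \frac{1164613086}{201853781}$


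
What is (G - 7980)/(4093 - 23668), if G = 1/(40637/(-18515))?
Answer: 12972071/31818771 ≈ 0.40769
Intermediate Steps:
G = -18515/40637 (G = 1/(40637*(-1/18515)) = 1/(-40637/18515) = -18515/40637 ≈ -0.45562)
(G - 7980)/(4093 - 23668) = (-18515/40637 - 7980)/(4093 - 23668) = -324301775/40637/(-19575) = -324301775/40637*(-1/19575) = 12972071/31818771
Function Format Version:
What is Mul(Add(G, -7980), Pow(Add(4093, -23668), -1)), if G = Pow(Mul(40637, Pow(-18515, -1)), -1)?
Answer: Rational(12972071, 31818771) ≈ 0.40769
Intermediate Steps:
G = Rational(-18515, 40637) (G = Pow(Mul(40637, Rational(-1, 18515)), -1) = Pow(Rational(-40637, 18515), -1) = Rational(-18515, 40637) ≈ -0.45562)
Mul(Add(G, -7980), Pow(Add(4093, -23668), -1)) = Mul(Add(Rational(-18515, 40637), -7980), Pow(Add(4093, -23668), -1)) = Mul(Rational(-324301775, 40637), Pow(-19575, -1)) = Mul(Rational(-324301775, 40637), Rational(-1, 19575)) = Rational(12972071, 31818771)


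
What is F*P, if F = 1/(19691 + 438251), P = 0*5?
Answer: 0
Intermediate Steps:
P = 0
F = 1/457942 ≈ 2.1837e-6
F*P = (1/457942)*0 = 0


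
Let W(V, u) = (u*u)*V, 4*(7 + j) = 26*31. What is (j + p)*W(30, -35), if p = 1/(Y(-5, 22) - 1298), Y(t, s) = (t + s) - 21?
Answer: 221583250/31 ≈ 7.1478e+6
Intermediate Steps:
Y(t, s) = -21 + s + t (Y(t, s) = (s + t) - 21 = -21 + s + t)
j = 389/2 (j = -7 + (26*31)/4 = -7 + (1/4)*806 = -7 + 403/2 = 389/2 ≈ 194.50)
W(V, u) = V*u**2 (W(V, u) = u**2*V = V*u**2)
p = -1/1302 (p = 1/((-21 + 22 - 5) - 1298) = 1/(-4 - 1298) = 1/(-1302) = -1/1302 ≈ -0.00076805)
(j + p)*W(30, -35) = (389/2 - 1/1302)*(30*(-35)**2) = 126619*(30*1225)/651 = (126619/651)*36750 = 221583250/31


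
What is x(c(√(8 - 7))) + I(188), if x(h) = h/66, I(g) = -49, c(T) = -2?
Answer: -1618/33 ≈ -49.030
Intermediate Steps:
x(h) = h/66 (x(h) = h*(1/66) = h/66)
x(c(√(8 - 7))) + I(188) = (1/66)*(-2) - 49 = -1/33 - 49 = -1618/33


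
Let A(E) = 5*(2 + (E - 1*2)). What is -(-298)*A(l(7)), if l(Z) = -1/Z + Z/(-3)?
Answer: -77480/21 ≈ -3689.5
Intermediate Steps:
l(Z) = -1/Z - Z/3 (l(Z) = -1/Z + Z*(-⅓) = -1/Z - Z/3)
A(E) = 5*E (A(E) = 5*(2 + (E - 2)) = 5*(2 + (-2 + E)) = 5*E)
-(-298)*A(l(7)) = -(-298)*5*(-1/7 - ⅓*7) = -(-298)*5*(-1*⅐ - 7/3) = -(-298)*5*(-⅐ - 7/3) = -(-298)*5*(-52/21) = -(-298)*(-260)/21 = -1*77480/21 = -77480/21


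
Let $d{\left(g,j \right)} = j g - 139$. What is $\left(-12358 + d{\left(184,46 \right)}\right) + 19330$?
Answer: $15297$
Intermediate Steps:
$d{\left(g,j \right)} = -139 + g j$ ($d{\left(g,j \right)} = g j - 139 = -139 + g j$)
$\left(-12358 + d{\left(184,46 \right)}\right) + 19330 = \left(-12358 + \left(-139 + 184 \cdot 46\right)\right) + 19330 = \left(-12358 + \left(-139 + 8464\right)\right) + 19330 = \left(-12358 + 8325\right) + 19330 = -4033 + 19330 = 15297$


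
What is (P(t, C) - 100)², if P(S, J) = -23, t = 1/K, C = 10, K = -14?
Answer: 15129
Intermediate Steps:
t = -1/14 (t = 1/(-14) = -1/14 ≈ -0.071429)
(P(t, C) - 100)² = (-23 - 100)² = (-123)² = 15129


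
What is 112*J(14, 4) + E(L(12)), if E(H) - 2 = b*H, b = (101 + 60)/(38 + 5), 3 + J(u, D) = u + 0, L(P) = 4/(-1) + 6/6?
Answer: 52579/43 ≈ 1222.8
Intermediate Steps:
L(P) = -3 (L(P) = 4*(-1) + 6*(⅙) = -4 + 1 = -3)
J(u, D) = -3 + u (J(u, D) = -3 + (u + 0) = -3 + u)
b = 161/43 ≈ 3.7442
E(H) = 2 + 161*H/43
112*J(14, 4) + E(L(12)) = 112*(-3 + 14) + (2 + (161/43)*(-3)) = 112*11 + (2 - 483/43) = 1232 - 397/43 = 52579/43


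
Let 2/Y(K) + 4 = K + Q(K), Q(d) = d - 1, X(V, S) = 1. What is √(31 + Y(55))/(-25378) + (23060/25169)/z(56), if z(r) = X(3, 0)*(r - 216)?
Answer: -1153/201352 - √341985/2664690 ≈ -0.0059457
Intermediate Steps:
Q(d) = -1 + d
Y(K) = 2/(-5 + 2*K) (Y(K) = 2/(-4 + (K + (-1 + K))) = 2/(-4 + (-1 + 2*K)) = 2/(-5 + 2*K))
z(r) = -216 + r (z(r) = 1*(r - 216) = 1*(-216 + r) = -216 + r)
√(31 + Y(55))/(-25378) + (23060/25169)/z(56) = √(31 + 2/(-5 + 2*55))/(-25378) + (23060/25169)/(-216 + 56) = √(31 + 2/(-5 + 110))*(-1/25378) + (23060*(1/25169))/(-160) = √(31 + 2/105)*(-1/25378) + (23060/25169)*(-1/160) = √(31 + 2*(1/105))*(-1/25378) - 1153/201352 = √(31 + 2/105)*(-1/25378) - 1153/201352 = √(3257/105)*(-1/25378) - 1153/201352 = (√341985/105)*(-1/25378) - 1153/201352 = -√341985/2664690 - 1153/201352 = -1153/201352 - √341985/2664690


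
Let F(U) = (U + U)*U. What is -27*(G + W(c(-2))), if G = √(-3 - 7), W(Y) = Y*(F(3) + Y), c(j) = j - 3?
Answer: 1755 - 27*I*√10 ≈ 1755.0 - 85.381*I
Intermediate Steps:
F(U) = 2*U² (F(U) = (2*U)*U = 2*U²)
c(j) = -3 + j
W(Y) = Y*(18 + Y) (W(Y) = Y*(2*3² + Y) = Y*(2*9 + Y) = Y*(18 + Y))
G = I*√10 (G = √(-10) = I*√10 ≈ 3.1623*I)
-27*(G + W(c(-2))) = -27*(I*√10 + (-3 - 2)*(18 + (-3 - 2))) = -27*(I*√10 - 5*(18 - 5)) = -27*(I*√10 - 5*13) = -27*(I*√10 - 65) = -27*(-65 + I*√10) = 1755 - 27*I*√10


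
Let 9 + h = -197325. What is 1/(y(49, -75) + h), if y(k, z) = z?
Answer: -1/197409 ≈ -5.0656e-6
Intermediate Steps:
h = -197334 (h = -9 - 197325 = -197334)
1/(y(49, -75) + h) = 1/(-75 - 197334) = 1/(-197409) = -1/197409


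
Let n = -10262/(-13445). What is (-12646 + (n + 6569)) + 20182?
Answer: 189651987/13445 ≈ 14106.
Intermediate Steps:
n = 10262/13445 (n = -10262*(-1/13445) = 10262/13445 ≈ 0.76326)
(-12646 + (n + 6569)) + 20182 = (-12646 + (10262/13445 + 6569)) + 20182 = (-12646 + 88330467/13445) + 20182 = -81695003/13445 + 20182 = 189651987/13445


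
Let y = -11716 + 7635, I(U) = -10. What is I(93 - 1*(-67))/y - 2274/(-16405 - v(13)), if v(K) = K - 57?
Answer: 9443804/66769241 ≈ 0.14144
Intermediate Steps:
v(K) = -57 + K
y = -4081
I(93 - 1*(-67))/y - 2274/(-16405 - v(13)) = -10/(-4081) - 2274/(-16405 - (-57 + 13)) = -10*(-1/4081) - 2274/(-16405 - 1*(-44)) = 10/4081 - 2274/(-16405 + 44) = 10/4081 - 2274/(-16361) = 10/4081 - 2274*(-1/16361) = 10/4081 + 2274/16361 = 9443804/66769241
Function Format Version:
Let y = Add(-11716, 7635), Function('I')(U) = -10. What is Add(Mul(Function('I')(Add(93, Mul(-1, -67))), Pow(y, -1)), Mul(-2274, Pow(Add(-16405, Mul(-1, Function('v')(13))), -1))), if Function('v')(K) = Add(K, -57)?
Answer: Rational(9443804, 66769241) ≈ 0.14144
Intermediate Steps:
Function('v')(K) = Add(-57, K)
y = -4081
Add(Mul(Function('I')(Add(93, Mul(-1, -67))), Pow(y, -1)), Mul(-2274, Pow(Add(-16405, Mul(-1, Function('v')(13))), -1))) = Add(Mul(-10, Pow(-4081, -1)), Mul(-2274, Pow(Add(-16405, Mul(-1, Add(-57, 13))), -1))) = Add(Mul(-10, Rational(-1, 4081)), Mul(-2274, Pow(Add(-16405, Mul(-1, -44)), -1))) = Add(Rational(10, 4081), Mul(-2274, Pow(Add(-16405, 44), -1))) = Add(Rational(10, 4081), Mul(-2274, Pow(-16361, -1))) = Add(Rational(10, 4081), Mul(-2274, Rational(-1, 16361))) = Add(Rational(10, 4081), Rational(2274, 16361)) = Rational(9443804, 66769241)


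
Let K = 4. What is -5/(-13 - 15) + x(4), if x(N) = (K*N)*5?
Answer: 2245/28 ≈ 80.179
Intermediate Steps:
x(N) = 20*N (x(N) = (4*N)*5 = 20*N)
-5/(-13 - 15) + x(4) = -5/(-13 - 15) + 20*4 = -5/(-28) + 80 = -1/28*(-5) + 80 = 5/28 + 80 = 2245/28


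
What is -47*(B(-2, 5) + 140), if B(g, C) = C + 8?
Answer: -7191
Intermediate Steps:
B(g, C) = 8 + C
-47*(B(-2, 5) + 140) = -47*((8 + 5) + 140) = -47*(13 + 140) = -47*153 = -7191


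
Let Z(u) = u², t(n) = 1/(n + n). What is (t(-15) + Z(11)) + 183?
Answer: 9119/30 ≈ 303.97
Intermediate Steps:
t(n) = 1/(2*n)
(t(-15) + Z(11)) + 183 = ((½)/(-15) + 11²) + 183 = ((½)*(-1/15) + 121) + 183 = (-1/30 + 121) + 183 = 3629/30 + 183 = 9119/30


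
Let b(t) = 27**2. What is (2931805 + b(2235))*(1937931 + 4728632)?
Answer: 19549922660642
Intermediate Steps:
b(t) = 729
(2931805 + b(2235))*(1937931 + 4728632) = (2931805 + 729)*(1937931 + 4728632) = 2932534*6666563 = 19549922660642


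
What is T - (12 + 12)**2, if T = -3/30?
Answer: -5761/10 ≈ -576.10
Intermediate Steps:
T = -1/10 (T = -3/30 = -1*1/10 = -1/10 ≈ -0.10000)
T - (12 + 12)**2 = -1/10 - (12 + 12)**2 = -1/10 - 1*24**2 = -1/10 - 1*576 = -1/10 - 576 = -5761/10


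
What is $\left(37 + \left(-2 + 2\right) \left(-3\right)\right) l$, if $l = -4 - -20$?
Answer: $592$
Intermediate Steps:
$l = 16$ ($l = -4 + 20 = 16$)
$\left(37 + \left(-2 + 2\right) \left(-3\right)\right) l = \left(37 + \left(-2 + 2\right) \left(-3\right)\right) 16 = \left(37 + 0 \left(-3\right)\right) 16 = \left(37 + 0\right) 16 = 37 \cdot 16 = 592$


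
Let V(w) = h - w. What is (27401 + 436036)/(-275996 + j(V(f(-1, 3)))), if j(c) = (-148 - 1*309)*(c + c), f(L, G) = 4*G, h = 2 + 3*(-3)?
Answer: -663/370 ≈ -1.7919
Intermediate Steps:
h = -7 (h = 2 - 9 = -7)
V(w) = -7 - w
j(c) = -914*c (j(c) = (-148 - 309)*(2*c) = -914*c)
(27401 + 436036)/(-275996 + j(V(f(-1, 3)))) = (27401 + 436036)/(-275996 - 914*(-7 - 4*3)) = 463437/(-275996 - 914*(-7 - 1*12)) = 463437/(-275996 - 914*(-7 - 12)) = 463437/(-275996 - 914*(-19)) = 463437/(-275996 + 17366) = 463437/(-258630) = 463437*(-1/258630) = -663/370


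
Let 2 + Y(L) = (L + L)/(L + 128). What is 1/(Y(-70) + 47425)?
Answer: 29/1375197 ≈ 2.1088e-5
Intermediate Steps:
Y(L) = -2 + 2*L/(128 + L) (Y(L) = -2 + (L + L)/(L + 128) = -2 + (2*L)/(128 + L) = -2 + 2*L/(128 + L))
1/(Y(-70) + 47425) = 1/(-256/(128 - 70) + 47425) = 1/(-256/58 + 47425) = 1/(-256*1/58 + 47425) = 1/(-128/29 + 47425) = 1/(1375197/29) = 29/1375197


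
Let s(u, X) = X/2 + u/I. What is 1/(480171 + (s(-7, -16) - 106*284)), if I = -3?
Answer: 3/1350184 ≈ 2.2219e-6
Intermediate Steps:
s(u, X) = X/2 - u/3 (s(u, X) = X/2 + u/(-3) = X*(1/2) + u*(-1/3) = X/2 - u/3)
1/(480171 + (s(-7, -16) - 106*284)) = 1/(480171 + (((1/2)*(-16) - 1/3*(-7)) - 106*284)) = 1/(480171 + ((-8 + 7/3) - 30104)) = 1/(480171 + (-17/3 - 30104)) = 1/(480171 - 90329/3) = 1/(1350184/3) = 3/1350184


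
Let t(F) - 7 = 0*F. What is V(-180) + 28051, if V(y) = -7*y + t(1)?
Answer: 29318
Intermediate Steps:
t(F) = 7 (t(F) = 7 + 0*F = 7 + 0 = 7)
V(y) = 7 - 7*y (V(y) = -7*y + 7 = 7 - 7*y)
V(-180) + 28051 = (7 - 7*(-180)) + 28051 = (7 + 1260) + 28051 = 1267 + 28051 = 29318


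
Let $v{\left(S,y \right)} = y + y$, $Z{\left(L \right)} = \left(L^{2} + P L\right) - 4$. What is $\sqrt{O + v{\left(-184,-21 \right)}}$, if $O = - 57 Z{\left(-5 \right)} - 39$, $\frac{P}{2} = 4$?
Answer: $\sqrt{1002} \approx 31.654$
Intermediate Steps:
$P = 8$ ($P = 2 \cdot 4 = 8$)
$Z{\left(L \right)} = -4 + L^{2} + 8 L$ ($Z{\left(L \right)} = \left(L^{2} + 8 L\right) - 4 = -4 + L^{2} + 8 L$)
$v{\left(S,y \right)} = 2 y$
$O = 1044$ ($O = - 57 \left(-4 + \left(-5\right)^{2} + 8 \left(-5\right)\right) - 39 = - 57 \left(-4 + 25 - 40\right) - 39 = \left(-57\right) \left(-19\right) - 39 = 1083 - 39 = 1044$)
$\sqrt{O + v{\left(-184,-21 \right)}} = \sqrt{1044 + 2 \left(-21\right)} = \sqrt{1044 - 42} = \sqrt{1002}$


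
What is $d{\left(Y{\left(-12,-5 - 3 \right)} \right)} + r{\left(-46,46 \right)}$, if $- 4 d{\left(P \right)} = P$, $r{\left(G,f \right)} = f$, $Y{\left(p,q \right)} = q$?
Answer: $48$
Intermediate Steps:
$d{\left(P \right)} = - \frac{P}{4}$
$d{\left(Y{\left(-12,-5 - 3 \right)} \right)} + r{\left(-46,46 \right)} = - \frac{-5 - 3}{4} + 46 = \left(- \frac{1}{4}\right) \left(-8\right) + 46 = 2 + 46 = 48$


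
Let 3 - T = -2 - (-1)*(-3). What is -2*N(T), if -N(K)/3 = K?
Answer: 48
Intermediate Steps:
T = 8 (T = 3 - (-2 - (-1)*(-3)) = 3 - (-2 - 1*3) = 3 - (-2 - 3) = 3 - 1*(-5) = 3 + 5 = 8)
N(K) = -3*K
-2*N(T) = -(-6)*8 = -2*(-24) = 48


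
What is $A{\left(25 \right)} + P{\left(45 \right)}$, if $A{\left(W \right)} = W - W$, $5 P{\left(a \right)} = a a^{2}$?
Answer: $18225$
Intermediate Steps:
$P{\left(a \right)} = \frac{a^{3}}{5}$ ($P{\left(a \right)} = \frac{a a^{2}}{5} = \frac{a^{3}}{5}$)
$A{\left(W \right)} = 0$
$A{\left(25 \right)} + P{\left(45 \right)} = 0 + \frac{45^{3}}{5} = 0 + \frac{1}{5} \cdot 91125 = 0 + 18225 = 18225$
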